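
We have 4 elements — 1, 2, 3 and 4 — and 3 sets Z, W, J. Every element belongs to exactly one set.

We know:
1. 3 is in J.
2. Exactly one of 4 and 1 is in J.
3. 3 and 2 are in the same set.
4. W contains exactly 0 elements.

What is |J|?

3

From (1): 3 ∈ J.
(3): 2 matches 3: 2 ∉ Z.
(3): 2 matches 3: 2 ∉ W.
(3): 2 matches 3: 2 ∈ J.
(4): W already has 0, so the rest are out.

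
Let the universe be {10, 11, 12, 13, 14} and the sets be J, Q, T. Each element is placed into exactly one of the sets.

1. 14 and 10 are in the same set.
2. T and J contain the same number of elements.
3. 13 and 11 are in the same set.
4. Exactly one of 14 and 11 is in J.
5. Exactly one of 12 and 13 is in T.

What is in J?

J = {10, 14}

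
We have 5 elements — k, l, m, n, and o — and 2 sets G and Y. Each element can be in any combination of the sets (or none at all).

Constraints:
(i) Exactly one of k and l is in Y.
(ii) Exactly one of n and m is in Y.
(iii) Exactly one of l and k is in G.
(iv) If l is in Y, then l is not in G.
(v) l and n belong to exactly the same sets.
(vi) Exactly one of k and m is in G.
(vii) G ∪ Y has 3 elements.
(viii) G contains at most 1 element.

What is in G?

G = {k}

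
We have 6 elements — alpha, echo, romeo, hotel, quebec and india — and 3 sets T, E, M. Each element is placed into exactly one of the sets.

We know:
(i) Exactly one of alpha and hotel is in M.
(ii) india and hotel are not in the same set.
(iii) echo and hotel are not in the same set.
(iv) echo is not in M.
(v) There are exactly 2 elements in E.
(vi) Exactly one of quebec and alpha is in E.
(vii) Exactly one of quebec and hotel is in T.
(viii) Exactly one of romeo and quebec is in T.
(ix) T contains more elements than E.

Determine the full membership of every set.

From (iv): echo ∉ M.
Suppose alpha ∈ T: no assignment then satisfies all the clues, so alpha ∉ T.

T = {echo, india, quebec}; E = {alpha, romeo}; M = {hotel}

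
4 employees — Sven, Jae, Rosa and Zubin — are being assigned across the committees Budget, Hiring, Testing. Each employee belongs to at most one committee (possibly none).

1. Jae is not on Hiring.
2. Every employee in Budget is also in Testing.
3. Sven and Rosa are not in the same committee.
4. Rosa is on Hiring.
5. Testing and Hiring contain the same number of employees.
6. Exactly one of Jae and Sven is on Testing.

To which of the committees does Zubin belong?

Zubin: none

From (1): Jae ∉ Hiring.
From (4): Rosa ∈ Hiring.
(3): Sven ∉ Hiring.
Suppose Zubin ∈ Budget: no assignment then satisfies all the clues, so Zubin ∉ Budget.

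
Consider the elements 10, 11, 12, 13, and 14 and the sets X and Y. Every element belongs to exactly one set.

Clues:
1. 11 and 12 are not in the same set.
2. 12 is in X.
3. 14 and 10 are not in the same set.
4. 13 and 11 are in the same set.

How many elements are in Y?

3

From (2): 12 ∈ X.
(1): 11 ∉ X.
(4): 13 matches 11: 13 ∉ X.
Only one set left: 11 ∈ Y.
Only one set left: 13 ∈ Y.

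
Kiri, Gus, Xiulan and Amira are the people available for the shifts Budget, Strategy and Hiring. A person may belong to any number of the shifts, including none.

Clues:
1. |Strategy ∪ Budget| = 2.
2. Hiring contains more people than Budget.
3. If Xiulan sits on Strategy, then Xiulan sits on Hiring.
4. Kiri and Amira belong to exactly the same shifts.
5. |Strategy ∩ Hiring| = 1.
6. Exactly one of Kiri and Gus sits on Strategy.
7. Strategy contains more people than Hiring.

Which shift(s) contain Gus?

Gus: Strategy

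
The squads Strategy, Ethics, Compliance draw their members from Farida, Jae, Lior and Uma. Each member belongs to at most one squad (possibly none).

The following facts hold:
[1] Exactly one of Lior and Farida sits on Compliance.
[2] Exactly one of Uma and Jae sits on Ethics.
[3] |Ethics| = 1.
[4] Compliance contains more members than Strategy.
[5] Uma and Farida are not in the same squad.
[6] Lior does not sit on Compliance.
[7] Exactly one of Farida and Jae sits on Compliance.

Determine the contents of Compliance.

From (6): Lior ∉ Compliance.
(1) (exactly one): Farida ∈ Compliance.
(5): Uma ∉ Compliance.
(7) (exactly one): Jae ∉ Compliance.

Compliance = {Farida}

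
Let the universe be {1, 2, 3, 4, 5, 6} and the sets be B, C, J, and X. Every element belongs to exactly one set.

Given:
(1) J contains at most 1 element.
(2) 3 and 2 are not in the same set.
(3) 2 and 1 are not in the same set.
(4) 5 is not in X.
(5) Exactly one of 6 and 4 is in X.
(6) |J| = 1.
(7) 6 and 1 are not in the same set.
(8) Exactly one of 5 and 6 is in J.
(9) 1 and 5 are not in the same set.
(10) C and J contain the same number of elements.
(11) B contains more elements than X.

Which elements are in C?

C = {2}

From (4): 5 ∉ X.
Suppose 1 ∈ C: no assignment then satisfies all the clues, so 1 ∉ C.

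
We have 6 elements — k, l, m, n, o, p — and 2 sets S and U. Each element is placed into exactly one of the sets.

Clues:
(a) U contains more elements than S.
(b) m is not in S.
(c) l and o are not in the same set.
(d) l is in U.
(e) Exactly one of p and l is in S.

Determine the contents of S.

S = {o, p}

From (b): m ∉ S.
From (d): l ∈ U.
(c): o ∉ U.
(e) (exactly one): p ∈ S.
Only one set left: m ∈ U.
Only one set left: o ∈ S.
Suppose k ∈ S: no assignment then satisfies all the clues, so k ∉ S.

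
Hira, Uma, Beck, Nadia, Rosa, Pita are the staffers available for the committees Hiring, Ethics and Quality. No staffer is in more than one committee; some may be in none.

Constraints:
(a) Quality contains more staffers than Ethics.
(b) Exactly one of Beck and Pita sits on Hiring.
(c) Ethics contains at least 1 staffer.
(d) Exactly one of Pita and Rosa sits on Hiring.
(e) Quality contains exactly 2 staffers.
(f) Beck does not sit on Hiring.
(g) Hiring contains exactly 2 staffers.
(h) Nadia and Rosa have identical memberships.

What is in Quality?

Quality = {Nadia, Rosa}

From (f): Beck ∉ Hiring.
(b) (exactly one): Pita ∈ Hiring.
(d) (exactly one): Rosa ∉ Hiring.
(h): Nadia matches Rosa: Nadia ∉ Hiring.
Suppose Hira ∈ Quality: no assignment then satisfies all the clues, so Hira ∉ Quality.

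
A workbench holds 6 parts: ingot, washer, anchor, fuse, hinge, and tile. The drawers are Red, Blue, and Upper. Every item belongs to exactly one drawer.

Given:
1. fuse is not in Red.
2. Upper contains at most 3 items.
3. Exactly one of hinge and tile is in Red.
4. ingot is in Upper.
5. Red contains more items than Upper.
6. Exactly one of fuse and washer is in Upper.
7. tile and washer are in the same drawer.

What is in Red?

From (1): fuse ∉ Red.
From (4): ingot ∈ Upper.
Suppose washer ∉ Red: no assignment then satisfies all the clues, so washer ∈ Red.

Red = {anchor, tile, washer}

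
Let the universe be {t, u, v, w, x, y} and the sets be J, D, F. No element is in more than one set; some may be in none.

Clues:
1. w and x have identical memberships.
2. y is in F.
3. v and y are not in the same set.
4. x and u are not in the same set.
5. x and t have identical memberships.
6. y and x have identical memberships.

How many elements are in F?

From (2): y ∈ F.
(3): v ∉ F.
(6): x matches y: x ∉ J.
(6): x matches y: x ∉ D.
(6): x matches y: x ∈ F.
(1): w matches x: w ∉ J.
(1): w matches x: w ∉ D.
(1): w matches x: w ∈ F.
(4): u ∉ F.
(5): t matches x: t ∉ J.
(5): t matches x: t ∉ D.
(5): t matches x: t ∈ F.

4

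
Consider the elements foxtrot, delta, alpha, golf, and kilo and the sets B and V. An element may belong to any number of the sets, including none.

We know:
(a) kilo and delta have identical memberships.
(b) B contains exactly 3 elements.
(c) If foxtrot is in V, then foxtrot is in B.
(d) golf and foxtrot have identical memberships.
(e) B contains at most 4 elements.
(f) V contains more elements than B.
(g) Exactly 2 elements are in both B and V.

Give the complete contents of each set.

B = {alpha, foxtrot, golf}; V = {delta, foxtrot, golf, kilo}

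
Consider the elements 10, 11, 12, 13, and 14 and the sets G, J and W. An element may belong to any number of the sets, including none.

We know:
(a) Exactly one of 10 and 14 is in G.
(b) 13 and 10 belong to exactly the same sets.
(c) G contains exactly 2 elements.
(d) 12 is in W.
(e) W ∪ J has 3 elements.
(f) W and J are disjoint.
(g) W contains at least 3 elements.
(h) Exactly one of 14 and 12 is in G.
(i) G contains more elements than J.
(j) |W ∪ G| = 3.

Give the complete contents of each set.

G = {11, 14}; J = {}; W = {11, 12, 14}

From (d): 12 ∈ W.
(f) (disjoint): 12 ∉ J.
Suppose 10 ∈ G: no assignment then satisfies all the clues, so 10 ∉ G.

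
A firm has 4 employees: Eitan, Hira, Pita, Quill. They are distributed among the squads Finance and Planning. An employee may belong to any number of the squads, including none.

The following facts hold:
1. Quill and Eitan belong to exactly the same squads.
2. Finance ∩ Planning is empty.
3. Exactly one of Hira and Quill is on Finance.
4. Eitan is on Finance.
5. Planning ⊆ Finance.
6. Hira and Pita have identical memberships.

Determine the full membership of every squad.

From (4): Eitan ∈ Finance.
(1): Quill matches Eitan: Quill ∈ Finance.
(2) (disjoint): Eitan ∉ Planning.
(2) (disjoint): Quill ∉ Planning.
(3) (exactly one): Hira ∉ Finance.
(5) contrapositive: Hira ∉ Planning.
(6): Pita matches Hira: Pita ∉ Finance.
(6): Pita matches Hira: Pita ∉ Planning.

Finance = {Eitan, Quill}; Planning = {}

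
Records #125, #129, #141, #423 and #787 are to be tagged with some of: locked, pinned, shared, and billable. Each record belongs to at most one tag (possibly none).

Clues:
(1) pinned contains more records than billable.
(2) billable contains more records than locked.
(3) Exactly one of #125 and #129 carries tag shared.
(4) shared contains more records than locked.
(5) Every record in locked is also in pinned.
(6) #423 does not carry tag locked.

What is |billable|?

1

From (6): #423 ∉ locked.
Suppose #125 ∈ locked: no assignment then satisfies all the clues, so #125 ∉ locked.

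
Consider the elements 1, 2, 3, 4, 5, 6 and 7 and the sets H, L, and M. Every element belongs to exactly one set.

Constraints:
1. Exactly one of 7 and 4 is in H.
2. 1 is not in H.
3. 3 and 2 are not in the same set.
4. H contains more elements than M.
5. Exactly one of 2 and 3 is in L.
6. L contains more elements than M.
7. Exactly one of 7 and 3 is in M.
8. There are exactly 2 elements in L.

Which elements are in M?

M = {7}

From (2): 1 ∉ H.
Suppose 1 ∈ M: no assignment then satisfies all the clues, so 1 ∉ M.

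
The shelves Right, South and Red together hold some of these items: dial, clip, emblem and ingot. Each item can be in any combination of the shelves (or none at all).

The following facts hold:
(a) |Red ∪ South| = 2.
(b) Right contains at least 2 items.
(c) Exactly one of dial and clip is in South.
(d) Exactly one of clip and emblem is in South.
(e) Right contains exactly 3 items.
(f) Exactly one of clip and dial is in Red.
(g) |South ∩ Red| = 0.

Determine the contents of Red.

Red = {dial}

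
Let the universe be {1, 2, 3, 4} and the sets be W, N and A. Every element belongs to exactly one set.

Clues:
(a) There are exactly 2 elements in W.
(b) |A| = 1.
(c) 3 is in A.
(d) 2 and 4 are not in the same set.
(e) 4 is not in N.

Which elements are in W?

W = {1, 4}

From (c): 3 ∈ A.
From (e): 4 ∉ N.
(b): A already has 1, so the rest are out.
Only one set left: 4 ∈ W.
(d): 2 ∉ W.
Only one set left: 2 ∈ N.
(a): only 2 candidates remain for W, so all are in.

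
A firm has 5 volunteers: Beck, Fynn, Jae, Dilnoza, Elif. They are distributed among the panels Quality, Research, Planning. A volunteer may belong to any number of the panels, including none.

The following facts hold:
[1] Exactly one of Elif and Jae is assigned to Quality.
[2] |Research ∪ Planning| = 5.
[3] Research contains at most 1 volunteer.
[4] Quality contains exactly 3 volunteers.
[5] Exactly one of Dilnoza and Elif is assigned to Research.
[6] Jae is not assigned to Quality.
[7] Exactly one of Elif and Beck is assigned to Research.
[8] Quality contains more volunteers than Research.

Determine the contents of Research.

Research = {Elif}

From (6): Jae ∉ Quality.
(1) (exactly one): Elif ∈ Quality.
Suppose Beck ∈ Research: no assignment then satisfies all the clues, so Beck ∉ Research.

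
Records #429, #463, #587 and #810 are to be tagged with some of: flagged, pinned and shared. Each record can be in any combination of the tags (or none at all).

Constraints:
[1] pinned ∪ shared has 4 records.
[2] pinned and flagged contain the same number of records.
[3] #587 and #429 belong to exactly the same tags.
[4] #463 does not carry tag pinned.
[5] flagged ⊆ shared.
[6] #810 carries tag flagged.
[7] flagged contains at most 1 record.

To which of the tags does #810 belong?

From (4): #463 ∉ pinned.
From (6): #810 ∈ flagged.
(5) with #810 ∈ flagged: #810 ∈ shared.
(7): flagged already has 1, so the rest are out.
Suppose #810 ∉ pinned: no assignment then satisfies all the clues, so #810 ∈ pinned.

#810: flagged, pinned, shared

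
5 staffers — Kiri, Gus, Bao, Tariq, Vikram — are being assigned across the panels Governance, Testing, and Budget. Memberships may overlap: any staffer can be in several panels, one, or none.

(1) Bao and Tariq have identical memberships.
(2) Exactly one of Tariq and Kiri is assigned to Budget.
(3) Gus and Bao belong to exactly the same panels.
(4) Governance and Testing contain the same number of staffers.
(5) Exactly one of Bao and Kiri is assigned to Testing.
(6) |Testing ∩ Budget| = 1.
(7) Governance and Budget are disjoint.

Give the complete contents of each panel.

Governance = {Vikram}; Testing = {Kiri}; Budget = {Kiri}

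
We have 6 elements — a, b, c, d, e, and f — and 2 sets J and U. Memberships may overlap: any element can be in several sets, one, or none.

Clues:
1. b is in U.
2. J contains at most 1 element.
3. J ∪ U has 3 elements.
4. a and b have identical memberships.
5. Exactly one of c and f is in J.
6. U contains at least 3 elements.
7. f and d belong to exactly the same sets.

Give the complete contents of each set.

J = {c}; U = {a, b, c}

From (1): b ∈ U.
(4): a matches b: a ∈ U.
Suppose a ∈ J: no assignment then satisfies all the clues, so a ∉ J.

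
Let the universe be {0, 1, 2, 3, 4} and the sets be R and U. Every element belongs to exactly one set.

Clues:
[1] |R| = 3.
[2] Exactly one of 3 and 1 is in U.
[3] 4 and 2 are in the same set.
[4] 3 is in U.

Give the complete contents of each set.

R = {1, 2, 4}; U = {0, 3}

From (4): 3 ∈ U.
(2) (exactly one): 1 ∉ U.
Only one set left: 1 ∈ R.
Suppose 0 ∈ R: no assignment then satisfies all the clues, so 0 ∉ R.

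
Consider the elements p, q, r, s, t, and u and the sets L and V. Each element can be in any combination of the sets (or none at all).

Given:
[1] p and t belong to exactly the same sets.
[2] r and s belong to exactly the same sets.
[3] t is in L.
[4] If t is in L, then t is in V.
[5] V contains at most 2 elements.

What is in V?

V = {p, t}

From (3): t ∈ L.
(1): p matches t: p ∈ L.
(4): t ∈ V.
(1): p matches t: p ∈ V.
(5): V already has 2, so the rest are out.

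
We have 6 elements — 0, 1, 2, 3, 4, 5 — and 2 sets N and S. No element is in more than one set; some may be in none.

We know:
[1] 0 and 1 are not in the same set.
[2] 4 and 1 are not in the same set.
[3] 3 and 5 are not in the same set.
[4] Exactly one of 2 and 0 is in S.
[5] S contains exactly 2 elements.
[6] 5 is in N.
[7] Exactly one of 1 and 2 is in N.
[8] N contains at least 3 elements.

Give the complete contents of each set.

N = {2, 4, 5}; S = {0, 3}

From (6): 5 ∈ N.
(3): 3 ∉ N.
Suppose 0 ∈ N: no assignment then satisfies all the clues, so 0 ∉ N.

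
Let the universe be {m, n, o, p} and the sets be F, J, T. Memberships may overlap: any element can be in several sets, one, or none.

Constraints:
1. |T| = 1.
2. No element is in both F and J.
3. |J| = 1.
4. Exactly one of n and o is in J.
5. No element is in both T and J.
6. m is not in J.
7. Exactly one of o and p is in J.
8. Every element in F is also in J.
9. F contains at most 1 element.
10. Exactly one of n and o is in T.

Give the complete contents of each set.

F = {}; J = {o}; T = {n}

From (6): m ∉ J.
(8) contrapositive: m ∉ F.
Suppose m ∈ T: no assignment then satisfies all the clues, so m ∉ T.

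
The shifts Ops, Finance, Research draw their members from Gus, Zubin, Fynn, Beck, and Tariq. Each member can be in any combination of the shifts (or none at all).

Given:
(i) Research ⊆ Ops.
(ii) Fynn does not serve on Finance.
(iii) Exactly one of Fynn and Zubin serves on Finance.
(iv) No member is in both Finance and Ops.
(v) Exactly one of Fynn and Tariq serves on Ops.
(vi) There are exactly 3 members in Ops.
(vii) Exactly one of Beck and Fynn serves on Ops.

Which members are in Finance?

Finance = {Zubin}

From (ii): Fynn ∉ Finance.
(iii) (exactly one): Zubin ∈ Finance.
(iv) (disjoint): Zubin ∉ Ops.
(i) contrapositive: Zubin ∉ Research.
Suppose Gus ∈ Finance: no assignment then satisfies all the clues, so Gus ∉ Finance.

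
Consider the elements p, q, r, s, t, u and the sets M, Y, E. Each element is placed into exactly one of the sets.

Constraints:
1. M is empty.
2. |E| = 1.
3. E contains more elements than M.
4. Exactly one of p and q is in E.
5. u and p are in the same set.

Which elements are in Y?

Y = {p, r, s, t, u}

(1): M already has 0, so the rest are out.
Suppose p ∉ Y: no assignment then satisfies all the clues, so p ∈ Y.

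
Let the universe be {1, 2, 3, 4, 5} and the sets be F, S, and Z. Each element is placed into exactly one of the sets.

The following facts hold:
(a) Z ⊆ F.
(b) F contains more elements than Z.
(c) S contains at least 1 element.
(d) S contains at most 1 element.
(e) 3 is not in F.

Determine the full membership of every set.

F = {1, 2, 4, 5}; S = {3}; Z = {}

From (e): 3 ∉ F.
(a) contrapositive: 3 ∉ Z.
Only one set left: 3 ∈ S.
(d): S already has 1, so the rest are out.
Suppose 1 ∉ F: no assignment then satisfies all the clues, so 1 ∈ F.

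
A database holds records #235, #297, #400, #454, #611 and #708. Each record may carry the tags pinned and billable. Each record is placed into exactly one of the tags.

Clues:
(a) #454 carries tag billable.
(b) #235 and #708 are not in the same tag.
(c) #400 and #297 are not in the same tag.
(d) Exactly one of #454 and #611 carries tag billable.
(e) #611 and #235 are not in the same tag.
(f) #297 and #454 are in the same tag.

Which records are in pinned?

pinned = {#400, #611, #708}

From (a): #454 ∈ billable.
(d) (exactly one): #611 ∉ billable.
(f): #297 matches #454: #297 ∉ pinned.
(f): #297 matches #454: #297 ∈ billable.
Only one tag left: #611 ∈ pinned.
(c): #400 ∉ billable.
(e): #235 ∉ pinned.
Only one tag left: #235 ∈ billable.
Only one tag left: #400 ∈ pinned.
(b): #708 ∉ billable.
Only one tag left: #708 ∈ pinned.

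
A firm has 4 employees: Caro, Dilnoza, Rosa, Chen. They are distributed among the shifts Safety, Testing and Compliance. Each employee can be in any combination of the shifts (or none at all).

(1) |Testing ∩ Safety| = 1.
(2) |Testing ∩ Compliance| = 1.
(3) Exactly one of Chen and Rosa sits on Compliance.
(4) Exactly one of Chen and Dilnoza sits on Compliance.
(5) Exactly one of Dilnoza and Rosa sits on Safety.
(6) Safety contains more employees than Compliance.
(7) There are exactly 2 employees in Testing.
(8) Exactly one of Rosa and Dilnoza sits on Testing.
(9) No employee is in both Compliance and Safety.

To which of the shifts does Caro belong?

Caro: Safety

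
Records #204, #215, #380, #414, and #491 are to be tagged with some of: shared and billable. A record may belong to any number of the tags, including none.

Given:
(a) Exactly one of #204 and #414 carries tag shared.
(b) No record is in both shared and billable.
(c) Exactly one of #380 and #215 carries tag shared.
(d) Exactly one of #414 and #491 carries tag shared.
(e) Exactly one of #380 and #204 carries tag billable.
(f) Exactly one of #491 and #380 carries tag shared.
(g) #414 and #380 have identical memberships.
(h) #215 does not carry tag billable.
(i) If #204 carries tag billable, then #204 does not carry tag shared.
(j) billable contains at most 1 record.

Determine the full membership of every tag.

shared = {#380, #414}; billable = {#204}

From (h): #215 ∉ billable.
Suppose #204 ∈ shared: no assignment then satisfies all the clues, so #204 ∉ shared.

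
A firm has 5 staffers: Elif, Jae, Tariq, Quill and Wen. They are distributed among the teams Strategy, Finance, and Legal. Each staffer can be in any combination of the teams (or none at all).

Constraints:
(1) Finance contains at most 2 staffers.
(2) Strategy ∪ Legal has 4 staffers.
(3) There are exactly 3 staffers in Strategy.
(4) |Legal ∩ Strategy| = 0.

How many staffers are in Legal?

1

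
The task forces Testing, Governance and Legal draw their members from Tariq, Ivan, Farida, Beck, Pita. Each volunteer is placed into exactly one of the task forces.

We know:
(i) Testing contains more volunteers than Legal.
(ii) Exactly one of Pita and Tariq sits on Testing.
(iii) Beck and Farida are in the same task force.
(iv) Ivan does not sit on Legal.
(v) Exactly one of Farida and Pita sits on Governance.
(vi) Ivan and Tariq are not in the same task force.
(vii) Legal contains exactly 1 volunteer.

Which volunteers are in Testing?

Testing = {Ivan, Pita}

From (iv): Ivan ∉ Legal.
Suppose Tariq ∈ Testing: no assignment then satisfies all the clues, so Tariq ∉ Testing.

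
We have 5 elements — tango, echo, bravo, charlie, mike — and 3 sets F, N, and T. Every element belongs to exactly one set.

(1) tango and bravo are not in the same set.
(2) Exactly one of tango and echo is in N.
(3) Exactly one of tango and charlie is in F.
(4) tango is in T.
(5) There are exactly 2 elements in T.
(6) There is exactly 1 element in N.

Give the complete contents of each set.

F = {bravo, charlie}; N = {echo}; T = {mike, tango}

From (4): tango ∈ T.
(1): bravo ∉ T.
(2) (exactly one): echo ∈ N.
(3) (exactly one): charlie ∈ F.
(5): only 2 candidates remain for T, so all are in.
(6): N already has 1, so the rest are out.
Only one set left: bravo ∈ F.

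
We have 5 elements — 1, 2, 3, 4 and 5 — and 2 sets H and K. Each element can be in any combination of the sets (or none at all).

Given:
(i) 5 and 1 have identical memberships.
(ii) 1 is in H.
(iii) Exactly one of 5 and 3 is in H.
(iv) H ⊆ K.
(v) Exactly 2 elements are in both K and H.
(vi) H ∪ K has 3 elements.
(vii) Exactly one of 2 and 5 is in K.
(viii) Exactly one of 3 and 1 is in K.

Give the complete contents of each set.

H = {1, 5}; K = {1, 4, 5}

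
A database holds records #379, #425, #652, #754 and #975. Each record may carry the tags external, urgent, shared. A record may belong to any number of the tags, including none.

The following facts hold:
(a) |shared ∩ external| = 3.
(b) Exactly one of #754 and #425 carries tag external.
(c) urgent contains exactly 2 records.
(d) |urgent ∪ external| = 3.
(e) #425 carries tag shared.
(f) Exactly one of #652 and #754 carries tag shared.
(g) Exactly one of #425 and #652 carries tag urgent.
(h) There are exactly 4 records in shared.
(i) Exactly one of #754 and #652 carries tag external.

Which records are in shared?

shared = {#379, #425, #652, #975}

From (e): #425 ∈ shared.
Suppose #379 ∉ shared: no assignment then satisfies all the clues, so #379 ∈ shared.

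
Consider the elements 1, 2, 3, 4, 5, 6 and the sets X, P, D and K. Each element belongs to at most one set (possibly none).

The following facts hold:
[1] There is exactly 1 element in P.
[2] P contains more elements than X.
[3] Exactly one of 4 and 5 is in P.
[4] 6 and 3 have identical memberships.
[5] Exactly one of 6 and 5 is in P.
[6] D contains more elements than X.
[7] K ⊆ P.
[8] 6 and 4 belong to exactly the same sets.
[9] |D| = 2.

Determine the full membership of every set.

X = {}; P = {5}; D = {1, 2}; K = {}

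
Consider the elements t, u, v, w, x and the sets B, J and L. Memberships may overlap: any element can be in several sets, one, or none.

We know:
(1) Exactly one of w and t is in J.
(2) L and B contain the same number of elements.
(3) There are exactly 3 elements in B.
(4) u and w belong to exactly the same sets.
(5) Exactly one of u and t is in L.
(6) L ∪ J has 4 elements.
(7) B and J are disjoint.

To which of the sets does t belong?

t: J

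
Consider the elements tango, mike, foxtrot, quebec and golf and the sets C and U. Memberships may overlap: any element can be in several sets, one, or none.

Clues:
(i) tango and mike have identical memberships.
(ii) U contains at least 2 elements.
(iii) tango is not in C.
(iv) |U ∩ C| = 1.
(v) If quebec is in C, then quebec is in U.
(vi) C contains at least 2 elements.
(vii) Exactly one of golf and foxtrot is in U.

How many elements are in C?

2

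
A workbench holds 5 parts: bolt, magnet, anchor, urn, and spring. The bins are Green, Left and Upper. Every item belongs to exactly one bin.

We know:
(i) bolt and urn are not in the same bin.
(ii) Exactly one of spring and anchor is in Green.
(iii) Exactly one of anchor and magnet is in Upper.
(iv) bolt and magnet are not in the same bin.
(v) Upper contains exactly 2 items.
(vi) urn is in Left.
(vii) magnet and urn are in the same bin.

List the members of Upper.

Upper = {anchor, bolt}

From (vi): urn ∈ Left.
(i): bolt ∉ Left.
(vii): magnet matches urn: magnet ∉ Green.
(vii): magnet matches urn: magnet ∈ Left.
(iii) (exactly one): anchor ∈ Upper.
(ii) (exactly one): spring ∈ Green.
(v): only 2 candidates remain for Upper, so all are in.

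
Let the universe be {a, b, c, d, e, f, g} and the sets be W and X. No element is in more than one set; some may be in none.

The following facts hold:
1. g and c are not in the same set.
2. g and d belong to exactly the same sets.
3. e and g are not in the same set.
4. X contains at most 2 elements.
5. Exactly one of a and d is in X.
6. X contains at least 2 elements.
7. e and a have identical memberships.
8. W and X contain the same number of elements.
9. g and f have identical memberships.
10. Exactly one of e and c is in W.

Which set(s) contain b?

b: W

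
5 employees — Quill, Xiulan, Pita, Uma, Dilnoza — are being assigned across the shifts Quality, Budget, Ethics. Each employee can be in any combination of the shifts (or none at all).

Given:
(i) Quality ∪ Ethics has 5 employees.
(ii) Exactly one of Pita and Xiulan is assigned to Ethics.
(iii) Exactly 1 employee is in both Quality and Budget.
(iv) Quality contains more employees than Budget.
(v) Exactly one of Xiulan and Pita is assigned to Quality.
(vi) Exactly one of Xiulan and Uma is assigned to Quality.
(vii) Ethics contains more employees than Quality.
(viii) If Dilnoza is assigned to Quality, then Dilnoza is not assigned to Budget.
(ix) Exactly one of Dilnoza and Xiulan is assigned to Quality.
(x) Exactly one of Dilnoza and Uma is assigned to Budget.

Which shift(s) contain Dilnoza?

Dilnoza: Ethics, Quality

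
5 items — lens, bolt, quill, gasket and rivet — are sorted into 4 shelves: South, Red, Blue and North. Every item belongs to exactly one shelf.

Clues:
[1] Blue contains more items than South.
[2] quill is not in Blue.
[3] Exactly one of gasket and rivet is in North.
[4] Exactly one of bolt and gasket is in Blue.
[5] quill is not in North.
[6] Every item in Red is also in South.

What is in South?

South = {quill}

From (2): quill ∉ Blue.
From (5): quill ∉ North.
Suppose lens ∈ South: no assignment then satisfies all the clues, so lens ∉ South.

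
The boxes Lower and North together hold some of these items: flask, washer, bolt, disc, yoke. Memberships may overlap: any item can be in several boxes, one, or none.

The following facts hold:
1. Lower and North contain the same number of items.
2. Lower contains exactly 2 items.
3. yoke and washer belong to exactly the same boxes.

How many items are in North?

2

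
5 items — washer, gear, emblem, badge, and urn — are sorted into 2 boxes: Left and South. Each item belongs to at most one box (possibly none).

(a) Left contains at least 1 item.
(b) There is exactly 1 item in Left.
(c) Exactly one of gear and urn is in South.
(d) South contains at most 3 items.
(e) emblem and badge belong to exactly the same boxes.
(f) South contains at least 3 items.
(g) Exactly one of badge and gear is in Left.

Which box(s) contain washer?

washer: none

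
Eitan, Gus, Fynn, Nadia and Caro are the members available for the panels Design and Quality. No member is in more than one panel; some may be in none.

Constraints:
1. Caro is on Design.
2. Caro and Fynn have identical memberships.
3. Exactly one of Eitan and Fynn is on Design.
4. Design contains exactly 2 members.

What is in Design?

From (1): Caro ∈ Design.
(2): Fynn matches Caro: Fynn ∈ Design.
(3) (exactly one): Eitan ∉ Design.
(4): Design already has 2, so the rest are out.

Design = {Caro, Fynn}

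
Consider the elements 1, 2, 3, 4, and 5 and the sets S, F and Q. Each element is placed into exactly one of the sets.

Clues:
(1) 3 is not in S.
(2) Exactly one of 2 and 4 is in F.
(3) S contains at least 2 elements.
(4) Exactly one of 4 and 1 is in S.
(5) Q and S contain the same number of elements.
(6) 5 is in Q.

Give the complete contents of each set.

S = {1, 2}; F = {4}; Q = {3, 5}

From (1): 3 ∉ S.
From (6): 5 ∈ Q.
Suppose 1 ∉ S: no assignment then satisfies all the clues, so 1 ∈ S.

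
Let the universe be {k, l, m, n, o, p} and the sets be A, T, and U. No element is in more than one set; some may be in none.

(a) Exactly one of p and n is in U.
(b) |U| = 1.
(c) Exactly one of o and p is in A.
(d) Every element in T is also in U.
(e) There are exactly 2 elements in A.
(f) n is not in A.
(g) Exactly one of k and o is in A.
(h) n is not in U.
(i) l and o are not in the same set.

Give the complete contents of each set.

A = {m, o}; T = {}; U = {p}

From (f): n ∉ A.
From (h): n ∉ U.
(a) (exactly one): p ∈ U.
(b): U already has 1, so the rest are out.
(c) (exactly one): o ∈ A.
(d) contrapositive: k ∉ T.
(d) contrapositive: l ∉ T.
(d) contrapositive: m ∉ T.
(d) contrapositive: n ∉ T.
(g) (exactly one): k ∉ A.
(i): l ∉ A.
(e): only 2 candidates remain for A, so all are in.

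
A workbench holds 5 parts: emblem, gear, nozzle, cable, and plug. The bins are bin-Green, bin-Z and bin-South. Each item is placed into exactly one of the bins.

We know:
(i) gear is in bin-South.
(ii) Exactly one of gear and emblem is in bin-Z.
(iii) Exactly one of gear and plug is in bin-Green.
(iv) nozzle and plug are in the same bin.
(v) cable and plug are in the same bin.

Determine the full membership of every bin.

bin-Green = {cable, nozzle, plug}; bin-Z = {emblem}; bin-South = {gear}

From (i): gear ∈ bin-South.
(ii) (exactly one): emblem ∈ bin-Z.
(iii) (exactly one): plug ∈ bin-Green.
(iv): nozzle matches plug: nozzle ∈ bin-Green.
(v): cable matches plug: cable ∈ bin-Green.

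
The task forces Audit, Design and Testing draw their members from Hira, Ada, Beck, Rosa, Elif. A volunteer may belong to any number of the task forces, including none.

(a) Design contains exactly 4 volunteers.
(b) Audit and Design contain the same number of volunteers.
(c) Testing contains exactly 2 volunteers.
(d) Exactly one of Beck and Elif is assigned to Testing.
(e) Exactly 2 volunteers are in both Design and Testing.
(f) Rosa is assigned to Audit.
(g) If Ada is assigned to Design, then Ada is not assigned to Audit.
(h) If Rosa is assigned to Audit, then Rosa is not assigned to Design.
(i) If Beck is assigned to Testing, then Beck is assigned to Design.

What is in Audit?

Audit = {Beck, Elif, Hira, Rosa}

From (f): Rosa ∈ Audit.
(h): Rosa ∉ Design.
(a): only 4 candidates remain for Design, so all are in.
(g): Ada ∉ Audit.
Suppose Hira ∉ Audit: no assignment then satisfies all the clues, so Hira ∈ Audit.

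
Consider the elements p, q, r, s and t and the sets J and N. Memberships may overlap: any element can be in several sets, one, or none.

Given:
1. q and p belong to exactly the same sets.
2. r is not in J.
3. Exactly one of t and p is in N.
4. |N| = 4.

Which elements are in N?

N = {p, q, r, s}

From (2): r ∉ J.
Suppose p ∉ N: no assignment then satisfies all the clues, so p ∈ N.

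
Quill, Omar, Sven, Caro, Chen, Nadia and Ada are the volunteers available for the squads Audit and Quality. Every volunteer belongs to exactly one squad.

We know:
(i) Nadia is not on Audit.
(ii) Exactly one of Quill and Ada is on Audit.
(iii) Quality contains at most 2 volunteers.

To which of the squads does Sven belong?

From (i): Nadia ∉ Audit.
Only one squad left: Nadia ∈ Quality.
Suppose Sven ∉ Audit: no assignment then satisfies all the clues, so Sven ∈ Audit.

Sven: Audit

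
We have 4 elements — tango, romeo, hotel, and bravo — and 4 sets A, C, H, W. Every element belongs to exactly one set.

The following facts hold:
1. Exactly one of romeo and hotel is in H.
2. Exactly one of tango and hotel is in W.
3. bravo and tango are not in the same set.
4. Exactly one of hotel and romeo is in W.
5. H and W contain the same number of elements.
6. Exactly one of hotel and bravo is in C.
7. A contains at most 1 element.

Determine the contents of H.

H = {romeo}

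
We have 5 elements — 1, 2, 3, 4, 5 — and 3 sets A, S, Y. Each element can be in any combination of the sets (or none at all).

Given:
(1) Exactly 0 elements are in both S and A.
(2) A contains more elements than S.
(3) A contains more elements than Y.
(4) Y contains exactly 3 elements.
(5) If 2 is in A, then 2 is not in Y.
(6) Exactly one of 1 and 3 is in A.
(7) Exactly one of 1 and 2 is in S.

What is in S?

S = {1}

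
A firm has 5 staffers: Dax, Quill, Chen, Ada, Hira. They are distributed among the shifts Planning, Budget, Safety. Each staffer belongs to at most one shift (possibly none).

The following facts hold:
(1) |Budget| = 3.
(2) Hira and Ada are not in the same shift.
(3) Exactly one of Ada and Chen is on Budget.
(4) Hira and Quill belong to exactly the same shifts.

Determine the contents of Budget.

Budget = {Chen, Hira, Quill}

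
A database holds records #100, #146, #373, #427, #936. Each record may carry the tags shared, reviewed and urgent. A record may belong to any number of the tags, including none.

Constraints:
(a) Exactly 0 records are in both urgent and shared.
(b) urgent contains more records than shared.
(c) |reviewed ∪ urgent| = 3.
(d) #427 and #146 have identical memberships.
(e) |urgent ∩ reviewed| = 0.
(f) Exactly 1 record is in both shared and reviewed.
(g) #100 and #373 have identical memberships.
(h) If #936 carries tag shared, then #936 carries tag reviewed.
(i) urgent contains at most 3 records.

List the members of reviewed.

reviewed = {#936}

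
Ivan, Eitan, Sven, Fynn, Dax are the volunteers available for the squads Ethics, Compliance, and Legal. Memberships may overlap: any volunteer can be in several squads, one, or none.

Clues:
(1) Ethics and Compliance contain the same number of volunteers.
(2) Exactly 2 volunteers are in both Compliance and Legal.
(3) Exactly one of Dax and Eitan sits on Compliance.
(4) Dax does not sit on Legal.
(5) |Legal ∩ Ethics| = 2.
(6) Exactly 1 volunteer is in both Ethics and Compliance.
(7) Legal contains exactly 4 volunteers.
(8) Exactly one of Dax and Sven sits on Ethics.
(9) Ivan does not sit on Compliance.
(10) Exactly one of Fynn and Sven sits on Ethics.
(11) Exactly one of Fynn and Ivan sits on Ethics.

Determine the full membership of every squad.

Ethics = {Ivan, Sven}; Compliance = {Eitan, Sven}; Legal = {Eitan, Fynn, Ivan, Sven}

From (4): Dax ∉ Legal.
From (9): Ivan ∉ Compliance.
(7): only 4 candidates remain for Legal, so all are in.
Suppose Ivan ∉ Ethics: no assignment then satisfies all the clues, so Ivan ∈ Ethics.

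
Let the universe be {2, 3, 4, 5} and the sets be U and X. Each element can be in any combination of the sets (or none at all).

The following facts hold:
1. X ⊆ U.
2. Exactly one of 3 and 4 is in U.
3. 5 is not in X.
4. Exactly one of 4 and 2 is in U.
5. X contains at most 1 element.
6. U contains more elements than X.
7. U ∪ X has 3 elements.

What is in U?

U = {2, 3, 5}

From (3): 5 ∉ X.
Suppose 2 ∉ U: no assignment then satisfies all the clues, so 2 ∈ U.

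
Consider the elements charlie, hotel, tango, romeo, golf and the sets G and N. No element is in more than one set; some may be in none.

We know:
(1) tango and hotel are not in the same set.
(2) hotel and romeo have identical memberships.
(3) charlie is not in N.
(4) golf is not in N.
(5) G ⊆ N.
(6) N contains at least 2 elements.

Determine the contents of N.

N = {hotel, romeo}

From (3): charlie ∉ N.
From (4): golf ∉ N.
(5) contrapositive: charlie ∉ G.
(5) contrapositive: golf ∉ G.
Suppose hotel ∉ N: no assignment then satisfies all the clues, so hotel ∈ N.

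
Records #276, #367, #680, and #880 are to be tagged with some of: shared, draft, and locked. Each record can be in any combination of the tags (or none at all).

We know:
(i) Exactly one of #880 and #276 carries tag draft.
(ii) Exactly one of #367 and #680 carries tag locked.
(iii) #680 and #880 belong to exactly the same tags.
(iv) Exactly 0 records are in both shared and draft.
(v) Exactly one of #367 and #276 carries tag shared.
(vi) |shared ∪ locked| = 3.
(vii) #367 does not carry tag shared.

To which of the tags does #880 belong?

#880: draft, locked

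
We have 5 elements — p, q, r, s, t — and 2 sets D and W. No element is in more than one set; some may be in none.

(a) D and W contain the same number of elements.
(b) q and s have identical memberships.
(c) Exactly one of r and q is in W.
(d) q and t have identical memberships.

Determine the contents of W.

W = {r}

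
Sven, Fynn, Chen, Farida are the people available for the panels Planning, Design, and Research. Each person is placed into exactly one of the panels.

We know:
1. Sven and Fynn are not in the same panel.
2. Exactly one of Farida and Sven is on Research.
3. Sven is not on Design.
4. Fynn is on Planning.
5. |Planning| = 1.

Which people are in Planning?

Planning = {Fynn}

From (3): Sven ∉ Design.
From (4): Fynn ∈ Planning.
(1): Sven ∉ Planning.
(5): Planning already has 1, so the rest are out.
Only one panel left: Sven ∈ Research.
(2) (exactly one): Farida ∉ Research.
Only one panel left: Farida ∈ Design.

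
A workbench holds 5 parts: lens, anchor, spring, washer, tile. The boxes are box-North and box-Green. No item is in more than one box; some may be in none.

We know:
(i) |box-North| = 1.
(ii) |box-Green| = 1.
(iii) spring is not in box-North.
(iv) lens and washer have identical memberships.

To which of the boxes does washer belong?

washer: none

From (iii): spring ∉ box-North.
Suppose washer ∈ box-North: no assignment then satisfies all the clues, so washer ∉ box-North.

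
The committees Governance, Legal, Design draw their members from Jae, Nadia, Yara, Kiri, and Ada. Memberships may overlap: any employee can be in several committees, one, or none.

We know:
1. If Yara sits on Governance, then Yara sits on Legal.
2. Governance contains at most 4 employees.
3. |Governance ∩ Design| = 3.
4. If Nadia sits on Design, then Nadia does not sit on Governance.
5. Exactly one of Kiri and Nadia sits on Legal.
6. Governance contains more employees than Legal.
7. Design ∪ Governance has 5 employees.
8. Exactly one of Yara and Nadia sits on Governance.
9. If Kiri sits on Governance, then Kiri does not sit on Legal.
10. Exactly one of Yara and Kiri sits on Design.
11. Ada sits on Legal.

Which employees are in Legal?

Legal = {Ada, Nadia, Yara}

From (11): Ada ∈ Legal.
Suppose Jae ∈ Legal: no assignment then satisfies all the clues, so Jae ∉ Legal.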